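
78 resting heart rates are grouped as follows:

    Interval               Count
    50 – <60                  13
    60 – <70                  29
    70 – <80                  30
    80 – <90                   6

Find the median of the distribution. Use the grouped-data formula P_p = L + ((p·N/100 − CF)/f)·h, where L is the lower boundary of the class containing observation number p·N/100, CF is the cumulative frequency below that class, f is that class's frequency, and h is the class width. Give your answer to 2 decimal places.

N = 78; target position k = 50/100 · 78 = 39.
Cumulative frequencies: 13, 42, 72, 78.
Observation 39 falls in the class 60 – <70.
L = 60, CF = 13, f = 29, h = 10.
P50 = 60 + ((39 − 13)/29)·10 = 60 + 8.96552 = 68.9655.

68.97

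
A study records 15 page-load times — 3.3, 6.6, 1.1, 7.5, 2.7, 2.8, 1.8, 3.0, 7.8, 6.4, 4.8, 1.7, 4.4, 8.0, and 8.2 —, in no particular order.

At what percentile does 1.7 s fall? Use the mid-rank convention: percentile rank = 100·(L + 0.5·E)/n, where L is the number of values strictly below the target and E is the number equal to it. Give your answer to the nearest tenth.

10.0

Sorted: 1.1, 1.7, 1.8, 2.7, 2.8, 3.0, 3.3, 4.4, 4.8, 6.4, 6.6, 7.5, 7.8, 8.0, 8.2.
Count below 1.7: L = 1; count equal: E = 1; n = 15.
Percentile rank = 100·(1 + 0.5·1)/15 = 100·1.5/15 = 10.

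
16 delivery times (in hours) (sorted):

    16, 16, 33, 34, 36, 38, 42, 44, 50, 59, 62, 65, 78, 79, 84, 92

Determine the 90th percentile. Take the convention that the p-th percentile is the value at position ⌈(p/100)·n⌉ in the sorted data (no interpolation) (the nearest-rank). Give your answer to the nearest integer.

84

n = 16.
Position = ⌈90/100 · 16⌉ = ⌈14.4⌉ = 15.
The value at rank 15 is 84.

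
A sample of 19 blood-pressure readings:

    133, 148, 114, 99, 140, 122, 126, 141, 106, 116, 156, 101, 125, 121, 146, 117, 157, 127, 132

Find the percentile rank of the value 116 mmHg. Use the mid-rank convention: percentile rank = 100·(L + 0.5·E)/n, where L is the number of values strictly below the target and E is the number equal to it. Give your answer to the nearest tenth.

Sorted: 99, 101, 106, 114, 116, 117, 121, 122, 125, 126, 127, 132, 133, 140, 141, 146, 148, 156, 157.
Count below 116: L = 4; count equal: E = 1; n = 19.
Percentile rank = 100·(4 + 0.5·1)/19 = 100·4.5/19 = 23.68.

23.7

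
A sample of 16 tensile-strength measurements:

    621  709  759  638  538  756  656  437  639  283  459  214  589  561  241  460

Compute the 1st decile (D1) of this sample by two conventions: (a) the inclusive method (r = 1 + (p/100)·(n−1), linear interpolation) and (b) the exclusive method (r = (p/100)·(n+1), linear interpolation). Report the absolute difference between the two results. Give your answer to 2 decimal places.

Sorted: 214, 241, 283, 437, 459, 460, 538, 561, 589, 621, 638, 639, 656, 709, 756, 759.
n = 16.
(a) r = 2.5; between ranks 2 (241) and 3 (283): 262.
(b) r = 1.7; between ranks 1 (214) and 2 (241): 232.9.
|262 − 232.9| = 29.1.

29.10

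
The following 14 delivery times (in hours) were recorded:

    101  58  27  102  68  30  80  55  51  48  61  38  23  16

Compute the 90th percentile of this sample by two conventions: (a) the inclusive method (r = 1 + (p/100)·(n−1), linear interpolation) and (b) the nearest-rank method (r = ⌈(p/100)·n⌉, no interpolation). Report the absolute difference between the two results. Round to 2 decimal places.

Sorted: 16, 23, 27, 30, 38, 48, 51, 55, 58, 61, 68, 80, 101, 102.
n = 14.
(a) r = 12.7; between ranks 12 (80) and 13 (101): 94.7.
(b) the nearest-rank method: rank 13 → 101.
|94.7 − 101| = 6.3.

6.30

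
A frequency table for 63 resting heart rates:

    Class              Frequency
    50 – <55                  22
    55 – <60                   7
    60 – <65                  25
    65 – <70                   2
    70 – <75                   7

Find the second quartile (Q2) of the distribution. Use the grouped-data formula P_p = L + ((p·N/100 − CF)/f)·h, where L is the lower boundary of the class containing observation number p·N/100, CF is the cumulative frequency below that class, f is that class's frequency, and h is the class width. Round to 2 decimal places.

N = 63; target position k = 50/100 · 63 = 31.5.
Cumulative frequencies: 22, 29, 54, 56, 63.
Observation 31.5 falls in the class 60 – <65.
L = 60, CF = 29, f = 25, h = 5.
P50 = 60 + ((31.5 − 29)/25)·5 = 60 + 0.5 = 60.5.

60.50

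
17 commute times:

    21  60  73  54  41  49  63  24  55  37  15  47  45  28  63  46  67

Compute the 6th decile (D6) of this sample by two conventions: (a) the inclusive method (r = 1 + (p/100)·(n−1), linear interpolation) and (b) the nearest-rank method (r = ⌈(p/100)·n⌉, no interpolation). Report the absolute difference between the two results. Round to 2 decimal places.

Sorted: 15, 21, 24, 28, 37, 41, 45, 46, 47, 49, 54, 55, 60, 63, 63, 67, 73.
n = 17.
(a) r = 10.6; between ranks 10 (49) and 11 (54): 52.
(b) the nearest-rank method: rank 11 → 54.
|52 − 54| = 2.

2.00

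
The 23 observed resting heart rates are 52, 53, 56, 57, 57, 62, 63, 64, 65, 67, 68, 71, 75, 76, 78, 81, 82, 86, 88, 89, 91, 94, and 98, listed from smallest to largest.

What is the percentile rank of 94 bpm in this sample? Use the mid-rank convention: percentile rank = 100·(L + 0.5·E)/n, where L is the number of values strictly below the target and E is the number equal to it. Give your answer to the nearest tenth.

93.5

Count below 94: L = 21; count equal: E = 1; n = 23.
Percentile rank = 100·(21 + 0.5·1)/23 = 100·21.5/23 = 93.48.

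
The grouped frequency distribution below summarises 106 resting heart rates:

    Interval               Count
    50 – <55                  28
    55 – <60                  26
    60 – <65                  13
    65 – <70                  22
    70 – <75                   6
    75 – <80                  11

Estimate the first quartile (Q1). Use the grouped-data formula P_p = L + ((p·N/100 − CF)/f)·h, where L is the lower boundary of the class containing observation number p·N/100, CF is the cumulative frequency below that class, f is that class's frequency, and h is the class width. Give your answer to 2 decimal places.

N = 106; target position k = 25/100 · 106 = 26.5.
Cumulative frequencies: 28, 54, 67, 89, 95, 106.
Observation 26.5 falls in the class 50 – <55.
L = 50, CF = 0, f = 28, h = 5.
P25 = 50 + ((26.5 − 0)/28)·5 = 50 + 4.73214 = 54.7321.

54.73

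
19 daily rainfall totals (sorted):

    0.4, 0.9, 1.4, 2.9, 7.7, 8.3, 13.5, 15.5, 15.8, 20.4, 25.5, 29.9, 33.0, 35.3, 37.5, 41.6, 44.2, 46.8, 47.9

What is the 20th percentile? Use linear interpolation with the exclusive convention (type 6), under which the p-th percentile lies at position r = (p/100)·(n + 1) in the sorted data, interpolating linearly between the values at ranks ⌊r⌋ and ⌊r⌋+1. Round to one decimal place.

2.9

n = 19.
r = (20/100)·(19 + 1) = 4.
r is an integer, so P20 is the value at rank 4: 2.9.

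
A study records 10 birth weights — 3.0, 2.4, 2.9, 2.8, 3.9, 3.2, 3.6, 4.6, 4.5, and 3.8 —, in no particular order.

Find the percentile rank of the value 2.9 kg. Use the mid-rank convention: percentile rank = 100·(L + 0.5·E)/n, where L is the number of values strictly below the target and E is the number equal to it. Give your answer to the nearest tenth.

25.0

Sorted: 2.4, 2.8, 2.9, 3.0, 3.2, 3.6, 3.8, 3.9, 4.5, 4.6.
Count below 2.9: L = 2; count equal: E = 1; n = 10.
Percentile rank = 100·(2 + 0.5·1)/10 = 100·2.5/10 = 25.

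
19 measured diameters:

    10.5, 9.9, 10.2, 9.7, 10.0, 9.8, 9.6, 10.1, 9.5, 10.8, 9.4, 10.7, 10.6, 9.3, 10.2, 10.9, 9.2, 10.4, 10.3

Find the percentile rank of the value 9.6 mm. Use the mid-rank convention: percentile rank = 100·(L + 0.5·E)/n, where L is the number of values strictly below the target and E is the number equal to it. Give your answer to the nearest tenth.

23.7

Sorted: 9.2, 9.3, 9.4, 9.5, 9.6, 9.7, 9.8, 9.9, 10.0, 10.1, 10.2, 10.2, 10.3, 10.4, 10.5, 10.6, 10.7, 10.8, 10.9.
Count below 9.6: L = 4; count equal: E = 1; n = 19.
Percentile rank = 100·(4 + 0.5·1)/19 = 100·4.5/19 = 23.68.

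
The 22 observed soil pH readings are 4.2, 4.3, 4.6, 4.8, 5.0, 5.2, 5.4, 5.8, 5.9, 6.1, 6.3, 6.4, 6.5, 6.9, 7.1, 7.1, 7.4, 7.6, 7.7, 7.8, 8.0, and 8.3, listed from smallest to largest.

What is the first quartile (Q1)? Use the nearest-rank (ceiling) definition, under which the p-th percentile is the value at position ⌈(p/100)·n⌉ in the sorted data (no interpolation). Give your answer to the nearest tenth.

n = 22.
Position = ⌈25/100 · 22⌉ = ⌈5.5⌉ = 6.
The value at rank 6 is 5.2.

5.2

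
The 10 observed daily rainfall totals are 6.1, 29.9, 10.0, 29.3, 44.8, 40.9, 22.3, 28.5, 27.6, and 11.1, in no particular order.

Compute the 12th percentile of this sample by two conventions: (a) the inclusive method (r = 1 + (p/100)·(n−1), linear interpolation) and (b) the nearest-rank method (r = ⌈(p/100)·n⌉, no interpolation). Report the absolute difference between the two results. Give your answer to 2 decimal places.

Sorted: 6.1, 10.0, 11.1, 22.3, 27.6, 28.5, 29.3, 29.9, 40.9, 44.8.
n = 10.
(a) r = 2.08; between ranks 2 (10.0) and 3 (11.1): 10.088.
(b) the nearest-rank method: rank 2 → 10.
|10.088 − 10| = 0.088.

0.09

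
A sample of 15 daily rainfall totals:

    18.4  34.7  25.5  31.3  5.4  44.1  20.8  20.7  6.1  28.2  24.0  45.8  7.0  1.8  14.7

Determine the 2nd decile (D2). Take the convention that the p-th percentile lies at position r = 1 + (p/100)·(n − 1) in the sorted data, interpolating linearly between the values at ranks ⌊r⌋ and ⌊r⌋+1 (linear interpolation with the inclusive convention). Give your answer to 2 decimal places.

Sorted: 1.8, 5.4, 6.1, 7.0, 14.7, 18.4, 20.7, 20.8, 24.0, 25.5, 28.2, 31.3, 34.7, 44.1, 45.8.
n = 15.
r = 1 + (20/100)·(15 − 1) = 1 + 2.8 = 3.8.
Rank 3 is 6.1 and rank 4 is 7.0.
Interpolate: 6.1 + 0.8·(7.0 − 6.1) = 6.1 + 0.8·0.9 = 6.82.

6.82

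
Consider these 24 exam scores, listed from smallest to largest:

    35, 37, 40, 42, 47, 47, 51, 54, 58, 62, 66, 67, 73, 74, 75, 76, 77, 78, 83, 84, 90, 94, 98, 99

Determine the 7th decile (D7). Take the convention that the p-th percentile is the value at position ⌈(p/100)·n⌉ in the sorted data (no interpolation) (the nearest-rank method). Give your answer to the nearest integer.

n = 24.
Position = ⌈70/100 · 24⌉ = ⌈16.8⌉ = 17.
The value at rank 17 is 77.

77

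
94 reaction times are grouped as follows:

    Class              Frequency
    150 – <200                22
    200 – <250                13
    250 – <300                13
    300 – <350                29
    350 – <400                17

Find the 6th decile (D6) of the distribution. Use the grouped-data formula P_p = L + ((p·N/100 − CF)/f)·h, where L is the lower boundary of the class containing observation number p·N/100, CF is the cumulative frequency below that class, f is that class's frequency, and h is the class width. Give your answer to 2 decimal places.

314.48

N = 94; target position k = 60/100 · 94 = 56.4.
Cumulative frequencies: 22, 35, 48, 77, 94.
Observation 56.4 falls in the class 300 – <350.
L = 300, CF = 48, f = 29, h = 50.
P60 = 300 + ((56.4 − 48)/29)·50 = 300 + 14.4828 = 314.483.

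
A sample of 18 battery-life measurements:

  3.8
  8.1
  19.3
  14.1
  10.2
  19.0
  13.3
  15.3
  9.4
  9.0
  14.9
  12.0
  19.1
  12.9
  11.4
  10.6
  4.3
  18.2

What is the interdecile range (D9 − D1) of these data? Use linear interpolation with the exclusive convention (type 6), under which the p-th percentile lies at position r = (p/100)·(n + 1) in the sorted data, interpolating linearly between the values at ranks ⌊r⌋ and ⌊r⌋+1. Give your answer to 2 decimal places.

14.87

Sorted: 3.8, 4.3, 8.1, 9.0, 9.4, 10.2, 10.6, 11.4, 12.0, 12.9, 13.3, 14.1, 14.9, 15.3, 18.2, 19.0, 19.1, 19.3.
n = 18.
P10: r = 1.9; ranks 1–2 are 3.8, 4.3; interpolating gives 4.25.
P90: r = 17.1; ranks 17–18 are 19.1, 19.3; interpolating gives 19.12.
Difference: 19.12 − 4.25 = 14.87.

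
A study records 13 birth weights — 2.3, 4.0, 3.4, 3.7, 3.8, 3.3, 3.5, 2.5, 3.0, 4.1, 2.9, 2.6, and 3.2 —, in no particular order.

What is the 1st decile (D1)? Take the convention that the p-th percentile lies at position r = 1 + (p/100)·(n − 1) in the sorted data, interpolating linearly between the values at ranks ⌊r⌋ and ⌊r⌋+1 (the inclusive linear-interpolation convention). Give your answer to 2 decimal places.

2.52

Sorted: 2.3, 2.5, 2.6, 2.9, 3.0, 3.2, 3.3, 3.4, 3.5, 3.7, 3.8, 4.0, 4.1.
n = 13.
r = 1 + (10/100)·(13 − 1) = 1 + 1.2 = 2.2.
Rank 2 is 2.5 and rank 3 is 2.6.
Interpolate: 2.5 + 0.2·(2.6 − 2.5) = 2.5 + 0.2·0.1 = 2.52.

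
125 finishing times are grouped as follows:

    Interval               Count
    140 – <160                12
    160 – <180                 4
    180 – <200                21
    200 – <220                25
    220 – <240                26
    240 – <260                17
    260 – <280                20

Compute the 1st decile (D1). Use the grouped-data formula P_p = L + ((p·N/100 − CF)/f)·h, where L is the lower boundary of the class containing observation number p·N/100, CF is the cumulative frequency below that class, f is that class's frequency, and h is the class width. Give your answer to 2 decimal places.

N = 125; target position k = 10/100 · 125 = 12.5.
Cumulative frequencies: 12, 16, 37, 62, 88, 105, 125.
Observation 12.5 falls in the class 160 – <180.
L = 160, CF = 12, f = 4, h = 20.
P10 = 160 + ((12.5 − 12)/4)·20 = 160 + 2.5 = 162.5.

162.50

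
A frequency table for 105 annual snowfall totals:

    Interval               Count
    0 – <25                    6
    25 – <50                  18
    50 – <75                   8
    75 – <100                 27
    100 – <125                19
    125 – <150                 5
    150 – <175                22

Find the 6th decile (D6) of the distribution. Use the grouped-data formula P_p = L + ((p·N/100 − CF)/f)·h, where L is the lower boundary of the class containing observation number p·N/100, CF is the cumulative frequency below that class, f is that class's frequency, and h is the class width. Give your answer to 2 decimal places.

N = 105; target position k = 60/100 · 105 = 63.
Cumulative frequencies: 6, 24, 32, 59, 78, 83, 105.
Observation 63 falls in the class 100 – <125.
L = 100, CF = 59, f = 19, h = 25.
P60 = 100 + ((63 − 59)/19)·25 = 100 + 5.26316 = 105.263.

105.26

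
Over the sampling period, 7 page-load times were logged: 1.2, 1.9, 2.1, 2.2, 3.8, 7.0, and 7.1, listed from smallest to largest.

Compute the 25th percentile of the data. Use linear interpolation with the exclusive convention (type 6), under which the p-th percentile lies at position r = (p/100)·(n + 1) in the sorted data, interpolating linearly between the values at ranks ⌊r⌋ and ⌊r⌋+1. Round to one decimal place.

n = 7.
r = (25/100)·(7 + 1) = 2.
r is an integer, so P25 is the value at rank 2: 1.9.

1.9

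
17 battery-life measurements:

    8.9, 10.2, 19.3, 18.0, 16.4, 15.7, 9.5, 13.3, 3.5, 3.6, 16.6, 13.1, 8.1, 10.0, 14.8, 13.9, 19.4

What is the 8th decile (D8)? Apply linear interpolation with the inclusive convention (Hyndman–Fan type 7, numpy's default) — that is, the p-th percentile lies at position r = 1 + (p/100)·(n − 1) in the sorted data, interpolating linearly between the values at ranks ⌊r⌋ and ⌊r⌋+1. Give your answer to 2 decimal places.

Sorted: 3.5, 3.6, 8.1, 8.9, 9.5, 10.0, 10.2, 13.1, 13.3, 13.9, 14.8, 15.7, 16.4, 16.6, 18.0, 19.3, 19.4.
n = 17.
r = 1 + (80/100)·(17 − 1) = 1 + 12.8 = 13.8.
Rank 13 is 16.4 and rank 14 is 16.6.
Interpolate: 16.4 + 0.8·(16.6 − 16.4) = 16.4 + 0.8·0.2 = 16.56.

16.56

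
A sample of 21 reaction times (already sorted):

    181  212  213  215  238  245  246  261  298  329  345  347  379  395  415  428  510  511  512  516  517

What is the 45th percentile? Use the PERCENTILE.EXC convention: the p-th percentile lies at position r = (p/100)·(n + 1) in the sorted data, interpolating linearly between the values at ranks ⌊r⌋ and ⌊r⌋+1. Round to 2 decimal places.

325.90

n = 21.
r = (45/100)·(21 + 1) = 9.9.
Rank 9 is 298 and rank 10 is 329.
Interpolate: 298 + 0.9·(329 − 298) = 298 + 0.9·31 = 325.9.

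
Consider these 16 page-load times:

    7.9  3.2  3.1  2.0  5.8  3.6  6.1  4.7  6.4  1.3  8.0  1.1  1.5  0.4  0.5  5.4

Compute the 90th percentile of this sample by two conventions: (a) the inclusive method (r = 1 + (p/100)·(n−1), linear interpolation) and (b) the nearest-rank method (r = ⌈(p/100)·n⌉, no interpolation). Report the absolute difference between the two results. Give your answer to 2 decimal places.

0.75

Sorted: 0.4, 0.5, 1.1, 1.3, 1.5, 2.0, 3.1, 3.2, 3.6, 4.7, 5.4, 5.8, 6.1, 6.4, 7.9, 8.0.
n = 16.
(a) r = 14.5; between ranks 14 (6.4) and 15 (7.9): 7.15.
(b) the nearest-rank method: rank 15 → 7.9.
|7.15 − 7.9| = 0.75.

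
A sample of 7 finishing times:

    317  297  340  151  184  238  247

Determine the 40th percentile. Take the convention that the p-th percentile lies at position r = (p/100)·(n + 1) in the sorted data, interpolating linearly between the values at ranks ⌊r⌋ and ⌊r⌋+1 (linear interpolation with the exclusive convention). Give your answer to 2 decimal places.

239.80

Sorted: 151, 184, 238, 247, 297, 317, 340.
n = 7.
r = (40/100)·(7 + 1) = 3.2.
Rank 3 is 238 and rank 4 is 247.
Interpolate: 238 + 0.2·(247 − 238) = 238 + 0.2·9 = 239.8.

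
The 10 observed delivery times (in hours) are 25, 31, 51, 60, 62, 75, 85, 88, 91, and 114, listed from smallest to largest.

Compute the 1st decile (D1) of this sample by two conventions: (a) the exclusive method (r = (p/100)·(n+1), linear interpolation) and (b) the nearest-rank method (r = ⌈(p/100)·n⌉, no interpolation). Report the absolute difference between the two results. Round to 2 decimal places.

n = 10.
(a) r = 1.1; between ranks 1 (25) and 2 (31): 25.6.
(b) the nearest-rank method: rank 1 → 25.
|25.6 − 25| = 0.6.

0.60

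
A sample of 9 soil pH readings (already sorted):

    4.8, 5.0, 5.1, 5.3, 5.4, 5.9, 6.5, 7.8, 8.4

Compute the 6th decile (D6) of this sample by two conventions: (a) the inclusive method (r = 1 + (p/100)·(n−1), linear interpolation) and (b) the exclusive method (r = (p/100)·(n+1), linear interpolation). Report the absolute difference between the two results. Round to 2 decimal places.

n = 9.
(a) r = 5.8; between ranks 5 (5.4) and 6 (5.9): 5.8.
(b) r = 6 → value at rank 6 = 5.9.
|5.8 − 5.9| = 0.1.

0.10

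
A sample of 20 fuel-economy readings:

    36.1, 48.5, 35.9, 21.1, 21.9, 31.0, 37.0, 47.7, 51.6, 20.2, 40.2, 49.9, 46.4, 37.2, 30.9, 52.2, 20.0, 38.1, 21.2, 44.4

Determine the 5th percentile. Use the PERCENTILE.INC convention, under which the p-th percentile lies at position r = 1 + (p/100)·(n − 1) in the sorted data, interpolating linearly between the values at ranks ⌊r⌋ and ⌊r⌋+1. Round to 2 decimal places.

20.19

Sorted: 20.0, 20.2, 21.1, 21.2, 21.9, 30.9, 31.0, 35.9, 36.1, 37.0, 37.2, 38.1, 40.2, 44.4, 46.4, 47.7, 48.5, 49.9, 51.6, 52.2.
n = 20.
r = 1 + (5/100)·(20 − 1) = 1 + 0.95 = 1.95.
Rank 1 is 20.0 and rank 2 is 20.2.
Interpolate: 20.0 + 0.95·(20.2 − 20.0) = 20.0 + 0.95·0.2 = 20.19.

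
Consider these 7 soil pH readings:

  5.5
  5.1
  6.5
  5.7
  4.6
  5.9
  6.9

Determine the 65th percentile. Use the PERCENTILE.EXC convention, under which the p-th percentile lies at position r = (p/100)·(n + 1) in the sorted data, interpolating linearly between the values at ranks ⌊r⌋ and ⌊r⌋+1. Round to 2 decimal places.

Sorted: 4.6, 5.1, 5.5, 5.7, 5.9, 6.5, 6.9.
n = 7.
r = (65/100)·(7 + 1) = 5.2.
Rank 5 is 5.9 and rank 6 is 6.5.
Interpolate: 5.9 + 0.2·(6.5 − 5.9) = 5.9 + 0.2·0.6 = 6.02.

6.02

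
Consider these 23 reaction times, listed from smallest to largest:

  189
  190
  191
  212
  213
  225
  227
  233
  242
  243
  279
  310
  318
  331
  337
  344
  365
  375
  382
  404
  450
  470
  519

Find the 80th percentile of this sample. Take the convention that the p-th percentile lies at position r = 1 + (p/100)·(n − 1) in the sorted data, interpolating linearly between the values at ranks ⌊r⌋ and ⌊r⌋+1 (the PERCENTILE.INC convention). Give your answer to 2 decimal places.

n = 23.
r = 1 + (80/100)·(23 − 1) = 1 + 17.6 = 18.6.
Rank 18 is 375 and rank 19 is 382.
Interpolate: 375 + 0.6·(382 − 375) = 375 + 0.6·7 = 379.2.

379.20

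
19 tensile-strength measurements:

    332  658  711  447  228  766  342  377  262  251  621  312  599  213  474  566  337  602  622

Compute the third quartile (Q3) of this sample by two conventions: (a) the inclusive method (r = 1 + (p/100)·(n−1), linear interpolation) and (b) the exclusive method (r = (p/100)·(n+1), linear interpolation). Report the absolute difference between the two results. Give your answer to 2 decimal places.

Sorted: 213, 228, 251, 262, 312, 332, 337, 342, 377, 447, 474, 566, 599, 602, 621, 622, 658, 711, 766.
n = 19.
(a) r = 14.5; between ranks 14 (602) and 15 (621): 611.5.
(b) r = 15 → value at rank 15 = 621.
|611.5 − 621| = 9.5.

9.50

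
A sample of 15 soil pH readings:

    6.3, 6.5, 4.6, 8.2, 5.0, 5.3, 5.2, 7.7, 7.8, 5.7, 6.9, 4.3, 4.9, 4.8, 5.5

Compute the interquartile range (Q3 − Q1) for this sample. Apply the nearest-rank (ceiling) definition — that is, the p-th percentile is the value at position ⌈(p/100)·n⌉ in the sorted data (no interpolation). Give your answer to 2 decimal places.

Sorted: 4.3, 4.6, 4.8, 4.9, 5.0, 5.2, 5.3, 5.5, 5.7, 6.3, 6.5, 6.9, 7.7, 7.8, 8.2.
n = 15.
P25: rank ⌈25/100·15⌉ = 4 → 4.9.
P75: rank ⌈75/100·15⌉ = 12 → 6.9.
Difference: 6.9 − 4.9 = 2.

2.00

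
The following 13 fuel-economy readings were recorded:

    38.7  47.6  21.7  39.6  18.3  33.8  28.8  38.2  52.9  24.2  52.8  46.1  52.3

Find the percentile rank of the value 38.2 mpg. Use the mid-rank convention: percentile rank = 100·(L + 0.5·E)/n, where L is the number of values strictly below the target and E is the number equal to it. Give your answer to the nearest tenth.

42.3

Sorted: 18.3, 21.7, 24.2, 28.8, 33.8, 38.2, 38.7, 39.6, 46.1, 47.6, 52.3, 52.8, 52.9.
Count below 38.2: L = 5; count equal: E = 1; n = 13.
Percentile rank = 100·(5 + 0.5·1)/13 = 100·5.5/13 = 42.31.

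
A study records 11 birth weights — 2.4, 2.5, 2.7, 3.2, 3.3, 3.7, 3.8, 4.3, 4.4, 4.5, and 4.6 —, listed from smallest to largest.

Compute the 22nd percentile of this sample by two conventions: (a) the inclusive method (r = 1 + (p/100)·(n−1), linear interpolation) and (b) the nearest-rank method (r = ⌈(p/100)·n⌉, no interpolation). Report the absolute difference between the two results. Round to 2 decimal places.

n = 11.
(a) r = 3.2; between ranks 3 (2.7) and 4 (3.2): 2.8.
(b) the nearest-rank method: rank 3 → 2.7.
|2.8 − 2.7| = 0.1.

0.10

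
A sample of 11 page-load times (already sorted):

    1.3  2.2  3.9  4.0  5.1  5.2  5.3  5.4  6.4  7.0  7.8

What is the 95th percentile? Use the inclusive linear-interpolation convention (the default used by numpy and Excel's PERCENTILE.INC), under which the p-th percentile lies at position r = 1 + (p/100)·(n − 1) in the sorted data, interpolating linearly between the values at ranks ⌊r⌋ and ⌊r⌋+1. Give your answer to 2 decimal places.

7.40

n = 11.
r = 1 + (95/100)·(11 − 1) = 1 + 9.5 = 10.5.
Rank 10 is 7.0 and rank 11 is 7.8.
Interpolate: 7.0 + 0.5·(7.8 − 7.0) = 7.0 + 0.5·0.8 = 7.4.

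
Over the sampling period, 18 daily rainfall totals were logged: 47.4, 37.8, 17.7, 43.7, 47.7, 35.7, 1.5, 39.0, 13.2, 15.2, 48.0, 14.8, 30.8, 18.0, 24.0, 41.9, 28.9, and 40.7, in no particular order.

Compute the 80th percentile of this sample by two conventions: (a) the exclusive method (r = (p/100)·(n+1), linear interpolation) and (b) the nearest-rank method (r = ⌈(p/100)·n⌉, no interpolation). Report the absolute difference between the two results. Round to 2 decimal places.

Sorted: 1.5, 13.2, 14.8, 15.2, 17.7, 18.0, 24.0, 28.9, 30.8, 35.7, 37.8, 39.0, 40.7, 41.9, 43.7, 47.4, 47.7, 48.0.
n = 18.
(a) r = 15.2; between ranks 15 (43.7) and 16 (47.4): 44.44.
(b) the nearest-rank method: rank 15 → 43.7.
|44.44 − 43.7| = 0.74.

0.74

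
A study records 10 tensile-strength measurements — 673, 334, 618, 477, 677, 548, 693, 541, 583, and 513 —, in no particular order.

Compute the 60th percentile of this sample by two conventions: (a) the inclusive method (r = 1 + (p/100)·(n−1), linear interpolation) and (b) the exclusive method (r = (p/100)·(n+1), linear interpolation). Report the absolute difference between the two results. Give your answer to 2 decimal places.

Sorted: 334, 477, 513, 541, 548, 583, 618, 673, 677, 693.
n = 10.
(a) r = 6.4; between ranks 6 (583) and 7 (618): 597.
(b) r = 6.6; between ranks 6 (583) and 7 (618): 604.
|597 − 604| = 7.

7.00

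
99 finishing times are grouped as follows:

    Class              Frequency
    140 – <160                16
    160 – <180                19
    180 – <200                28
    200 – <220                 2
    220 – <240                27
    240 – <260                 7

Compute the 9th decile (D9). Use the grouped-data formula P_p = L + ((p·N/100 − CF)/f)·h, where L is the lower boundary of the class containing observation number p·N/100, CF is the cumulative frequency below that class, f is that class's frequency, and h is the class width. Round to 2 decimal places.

237.85

N = 99; target position k = 90/100 · 99 = 89.1.
Cumulative frequencies: 16, 35, 63, 65, 92, 99.
Observation 89.1 falls in the class 220 – <240.
L = 220, CF = 65, f = 27, h = 20.
P90 = 220 + ((89.1 − 65)/27)·20 = 220 + 17.8519 = 237.852.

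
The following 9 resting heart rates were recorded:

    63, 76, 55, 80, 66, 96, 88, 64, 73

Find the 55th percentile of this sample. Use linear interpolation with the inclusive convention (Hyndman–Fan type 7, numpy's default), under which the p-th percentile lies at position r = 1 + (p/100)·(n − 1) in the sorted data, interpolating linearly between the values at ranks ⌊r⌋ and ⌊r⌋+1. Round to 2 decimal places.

74.20

Sorted: 55, 63, 64, 66, 73, 76, 80, 88, 96.
n = 9.
r = 1 + (55/100)·(9 − 1) = 1 + 4.4 = 5.4.
Rank 5 is 73 and rank 6 is 76.
Interpolate: 73 + 0.4·(76 − 73) = 73 + 0.4·3 = 74.2.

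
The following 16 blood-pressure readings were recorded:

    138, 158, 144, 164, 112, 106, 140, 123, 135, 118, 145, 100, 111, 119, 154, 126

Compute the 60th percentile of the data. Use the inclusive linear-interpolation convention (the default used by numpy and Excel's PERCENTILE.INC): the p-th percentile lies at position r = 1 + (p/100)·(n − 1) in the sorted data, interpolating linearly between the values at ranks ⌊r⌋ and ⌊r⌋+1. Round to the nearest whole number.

138

Sorted: 100, 106, 111, 112, 118, 119, 123, 126, 135, 138, 140, 144, 145, 154, 158, 164.
n = 16.
r = 1 + (60/100)·(16 − 1) = 1 + 9 = 10.
r is an integer, so P60 is the value at rank 10: 138.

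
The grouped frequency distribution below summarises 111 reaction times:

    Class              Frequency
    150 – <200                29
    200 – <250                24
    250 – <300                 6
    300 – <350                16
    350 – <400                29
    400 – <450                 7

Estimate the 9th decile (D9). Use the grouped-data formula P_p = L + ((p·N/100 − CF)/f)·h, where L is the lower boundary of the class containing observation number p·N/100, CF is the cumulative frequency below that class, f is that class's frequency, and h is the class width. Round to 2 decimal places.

392.93

N = 111; target position k = 90/100 · 111 = 99.9.
Cumulative frequencies: 29, 53, 59, 75, 104, 111.
Observation 99.9 falls in the class 350 – <400.
L = 350, CF = 75, f = 29, h = 50.
P90 = 350 + ((99.9 − 75)/29)·50 = 350 + 42.931 = 392.931.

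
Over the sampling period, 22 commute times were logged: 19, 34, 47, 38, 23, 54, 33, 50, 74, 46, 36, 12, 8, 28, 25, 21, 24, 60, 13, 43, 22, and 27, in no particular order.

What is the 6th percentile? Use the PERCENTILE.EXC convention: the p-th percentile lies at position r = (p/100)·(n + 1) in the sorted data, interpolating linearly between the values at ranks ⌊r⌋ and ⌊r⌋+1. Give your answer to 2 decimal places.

9.52

Sorted: 8, 12, 13, 19, 21, 22, 23, 24, 25, 27, 28, 33, 34, 36, 38, 43, 46, 47, 50, 54, 60, 74.
n = 22.
r = (6/100)·(22 + 1) = 1.38.
Rank 1 is 8 and rank 2 is 12.
Interpolate: 8 + 0.38·(12 − 8) = 8 + 0.38·4 = 9.52.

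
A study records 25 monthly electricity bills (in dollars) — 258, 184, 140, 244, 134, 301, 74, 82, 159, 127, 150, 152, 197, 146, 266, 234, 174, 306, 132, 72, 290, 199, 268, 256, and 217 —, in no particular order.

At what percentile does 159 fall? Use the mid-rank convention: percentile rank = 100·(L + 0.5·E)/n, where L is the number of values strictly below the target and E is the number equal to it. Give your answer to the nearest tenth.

42.0

Sorted: 72, 74, 82, 127, 132, 134, 140, 146, 150, 152, 159, 174, 184, 197, 199, 217, 234, 244, 256, 258, 266, 268, 290, 301, 306.
Count below 159: L = 10; count equal: E = 1; n = 25.
Percentile rank = 100·(10 + 0.5·1)/25 = 100·10.5/25 = 42.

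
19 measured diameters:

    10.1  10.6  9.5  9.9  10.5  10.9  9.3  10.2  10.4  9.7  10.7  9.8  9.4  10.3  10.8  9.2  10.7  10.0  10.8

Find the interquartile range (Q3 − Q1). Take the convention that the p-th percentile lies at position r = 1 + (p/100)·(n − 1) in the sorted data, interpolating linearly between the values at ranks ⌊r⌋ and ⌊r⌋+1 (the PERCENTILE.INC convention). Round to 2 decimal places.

Sorted: 9.2, 9.3, 9.4, 9.5, 9.7, 9.8, 9.9, 10.0, 10.1, 10.2, 10.3, 10.4, 10.5, 10.6, 10.7, 10.7, 10.8, 10.8, 10.9.
n = 19.
P25: r = 5.5; ranks 5–6 are 9.7, 9.8; interpolating gives 9.75.
P75: r = 14.5; ranks 14–15 are 10.6, 10.7; interpolating gives 10.65.
Difference: 10.65 − 9.75 = 0.9.

0.90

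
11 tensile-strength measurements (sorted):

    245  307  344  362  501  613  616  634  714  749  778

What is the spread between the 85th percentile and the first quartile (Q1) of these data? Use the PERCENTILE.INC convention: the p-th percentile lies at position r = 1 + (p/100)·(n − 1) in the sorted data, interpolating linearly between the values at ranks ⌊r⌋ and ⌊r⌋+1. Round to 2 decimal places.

n = 11.
P25: r = 3.5; ranks 3–4 are 344, 362; interpolating gives 353.
P85: r = 9.5; ranks 9–10 are 714, 749; interpolating gives 731.5.
Difference: 731.5 − 353 = 378.5.

378.50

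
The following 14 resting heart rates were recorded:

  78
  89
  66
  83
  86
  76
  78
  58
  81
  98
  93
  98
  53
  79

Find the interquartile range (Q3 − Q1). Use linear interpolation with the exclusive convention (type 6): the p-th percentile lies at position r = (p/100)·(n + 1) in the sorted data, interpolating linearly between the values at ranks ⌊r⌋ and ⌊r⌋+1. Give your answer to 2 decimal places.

16.50

Sorted: 53, 58, 66, 76, 78, 78, 79, 81, 83, 86, 89, 93, 98, 98.
n = 14.
P25: r = 3.75; ranks 3–4 are 66, 76; interpolating gives 73.5.
P75: r = 11.25; ranks 11–12 are 89, 93; interpolating gives 90.
Difference: 90 − 73.5 = 16.5.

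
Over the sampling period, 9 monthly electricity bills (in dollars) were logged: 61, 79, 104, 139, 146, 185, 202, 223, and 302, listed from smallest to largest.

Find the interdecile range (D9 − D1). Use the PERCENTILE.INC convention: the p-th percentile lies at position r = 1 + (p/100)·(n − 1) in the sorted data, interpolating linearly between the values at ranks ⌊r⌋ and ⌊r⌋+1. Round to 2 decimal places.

n = 9.
P10: r = 1.8; ranks 1–2 are 61, 79; interpolating gives 75.4.
P90: r = 8.2; ranks 8–9 are 223, 302; interpolating gives 238.8.
Difference: 238.8 − 75.4 = 163.4.

163.40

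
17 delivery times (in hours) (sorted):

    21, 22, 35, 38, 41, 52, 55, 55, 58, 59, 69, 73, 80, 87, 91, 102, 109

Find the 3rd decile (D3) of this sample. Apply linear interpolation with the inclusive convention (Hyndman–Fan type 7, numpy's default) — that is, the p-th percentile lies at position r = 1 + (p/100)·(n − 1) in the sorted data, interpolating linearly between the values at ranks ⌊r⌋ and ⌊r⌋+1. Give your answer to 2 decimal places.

n = 17.
r = 1 + (30/100)·(17 − 1) = 1 + 4.8 = 5.8.
Rank 5 is 41 and rank 6 is 52.
Interpolate: 41 + 0.8·(52 − 41) = 41 + 0.8·11 = 49.8.

49.80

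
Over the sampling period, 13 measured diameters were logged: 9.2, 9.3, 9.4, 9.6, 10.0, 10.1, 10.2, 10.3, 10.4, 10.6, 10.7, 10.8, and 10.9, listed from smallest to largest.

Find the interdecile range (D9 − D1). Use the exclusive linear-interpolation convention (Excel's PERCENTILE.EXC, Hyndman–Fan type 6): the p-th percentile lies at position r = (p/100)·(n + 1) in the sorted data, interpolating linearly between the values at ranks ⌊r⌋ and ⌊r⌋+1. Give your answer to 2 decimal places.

n = 13.
P10: r = 1.4; ranks 1–2 are 9.2, 9.3; interpolating gives 9.24.
P90: r = 12.6; ranks 12–13 are 10.8, 10.9; interpolating gives 10.86.
Difference: 10.86 − 9.24 = 1.62.

1.62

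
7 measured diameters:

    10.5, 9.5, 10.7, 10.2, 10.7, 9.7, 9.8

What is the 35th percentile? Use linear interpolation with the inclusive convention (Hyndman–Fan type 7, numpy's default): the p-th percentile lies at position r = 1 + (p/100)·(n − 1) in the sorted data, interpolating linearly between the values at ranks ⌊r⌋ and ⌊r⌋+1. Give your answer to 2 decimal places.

Sorted: 9.5, 9.7, 9.8, 10.2, 10.5, 10.7, 10.7.
n = 7.
r = 1 + (35/100)·(7 − 1) = 1 + 2.1 = 3.1.
Rank 3 is 9.8 and rank 4 is 10.2.
Interpolate: 9.8 + 0.1·(10.2 − 9.8) = 9.8 + 0.1·0.4 = 9.84.

9.84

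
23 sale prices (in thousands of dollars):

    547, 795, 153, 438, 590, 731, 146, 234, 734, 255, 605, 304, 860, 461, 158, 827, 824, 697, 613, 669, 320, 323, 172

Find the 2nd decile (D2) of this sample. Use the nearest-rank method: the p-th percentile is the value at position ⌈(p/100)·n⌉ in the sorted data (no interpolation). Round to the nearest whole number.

Sorted: 146, 153, 158, 172, 234, 255, 304, 320, 323, 438, 461, 547, 590, 605, 613, 669, 697, 731, 734, 795, 824, 827, 860.
n = 23.
Position = ⌈20/100 · 23⌉ = ⌈4.6⌉ = 5.
The value at rank 5 is 234.

234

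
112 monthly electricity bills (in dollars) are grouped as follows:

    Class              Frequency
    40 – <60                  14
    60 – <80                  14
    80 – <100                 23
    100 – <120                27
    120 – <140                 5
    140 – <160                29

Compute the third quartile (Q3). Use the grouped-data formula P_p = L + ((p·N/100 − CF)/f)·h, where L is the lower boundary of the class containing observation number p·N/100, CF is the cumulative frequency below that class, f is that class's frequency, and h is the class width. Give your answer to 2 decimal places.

N = 112; target position k = 75/100 · 112 = 84.
Cumulative frequencies: 14, 28, 51, 78, 83, 112.
Observation 84 falls in the class 140 – <160.
L = 140, CF = 83, f = 29, h = 20.
P75 = 140 + ((84 − 83)/29)·20 = 140 + 0.689655 = 140.69.

140.69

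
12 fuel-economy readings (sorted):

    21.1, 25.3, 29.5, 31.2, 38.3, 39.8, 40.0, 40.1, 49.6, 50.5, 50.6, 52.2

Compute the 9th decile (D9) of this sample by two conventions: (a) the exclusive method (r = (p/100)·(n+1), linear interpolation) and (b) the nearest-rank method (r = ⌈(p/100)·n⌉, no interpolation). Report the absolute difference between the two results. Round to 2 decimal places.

1.12

n = 12.
(a) r = 11.7; between ranks 11 (50.6) and 12 (52.2): 51.72.
(b) the nearest-rank method: rank 11 → 50.6.
|51.72 − 50.6| = 1.12.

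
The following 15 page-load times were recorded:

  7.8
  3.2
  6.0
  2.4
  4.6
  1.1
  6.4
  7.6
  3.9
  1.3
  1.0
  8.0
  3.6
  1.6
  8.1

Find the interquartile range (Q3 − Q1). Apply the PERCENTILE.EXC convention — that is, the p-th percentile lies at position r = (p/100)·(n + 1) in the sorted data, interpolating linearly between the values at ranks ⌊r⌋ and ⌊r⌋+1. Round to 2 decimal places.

6.00

Sorted: 1.0, 1.1, 1.3, 1.6, 2.4, 3.2, 3.6, 3.9, 4.6, 6.0, 6.4, 7.6, 7.8, 8.0, 8.1.
n = 15.
P25: r = 4 (integer) → 1.6.
P75: r = 12 (integer) → 7.6.
Difference: 7.6 − 1.6 = 6.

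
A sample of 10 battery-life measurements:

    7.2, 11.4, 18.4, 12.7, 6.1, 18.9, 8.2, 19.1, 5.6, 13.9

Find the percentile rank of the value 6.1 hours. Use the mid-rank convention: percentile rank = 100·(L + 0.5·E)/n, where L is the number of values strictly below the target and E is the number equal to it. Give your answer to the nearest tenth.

15.0

Sorted: 5.6, 6.1, 7.2, 8.2, 11.4, 12.7, 13.9, 18.4, 18.9, 19.1.
Count below 6.1: L = 1; count equal: E = 1; n = 10.
Percentile rank = 100·(1 + 0.5·1)/10 = 100·1.5/10 = 15.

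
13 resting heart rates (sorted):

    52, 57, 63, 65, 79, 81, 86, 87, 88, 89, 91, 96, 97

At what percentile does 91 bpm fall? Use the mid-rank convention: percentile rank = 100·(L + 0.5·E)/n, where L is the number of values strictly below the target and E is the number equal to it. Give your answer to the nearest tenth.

80.8

Count below 91: L = 10; count equal: E = 1; n = 13.
Percentile rank = 100·(10 + 0.5·1)/13 = 100·10.5/13 = 80.77.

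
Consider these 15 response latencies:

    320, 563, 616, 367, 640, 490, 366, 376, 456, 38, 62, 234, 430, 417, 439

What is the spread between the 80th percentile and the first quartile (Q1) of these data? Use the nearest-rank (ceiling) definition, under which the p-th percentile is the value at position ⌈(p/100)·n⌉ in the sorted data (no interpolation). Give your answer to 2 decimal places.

Sorted: 38, 62, 234, 320, 366, 367, 376, 417, 430, 439, 456, 490, 563, 616, 640.
n = 15.
P25: rank ⌈25/100·15⌉ = 4 → 320.
P80: rank ⌈80/100·15⌉ = 12 → 490.
Difference: 490 − 320 = 170.

170.00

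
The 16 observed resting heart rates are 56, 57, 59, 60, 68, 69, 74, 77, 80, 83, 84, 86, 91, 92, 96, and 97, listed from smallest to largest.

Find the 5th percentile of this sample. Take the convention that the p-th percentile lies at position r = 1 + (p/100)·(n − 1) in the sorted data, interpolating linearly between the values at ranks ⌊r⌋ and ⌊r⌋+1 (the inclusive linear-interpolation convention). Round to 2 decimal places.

56.75

n = 16.
r = 1 + (5/100)·(16 − 1) = 1 + 0.75 = 1.75.
Rank 1 is 56 and rank 2 is 57.
Interpolate: 56 + 0.75·(57 − 56) = 56 + 0.75·1 = 56.75.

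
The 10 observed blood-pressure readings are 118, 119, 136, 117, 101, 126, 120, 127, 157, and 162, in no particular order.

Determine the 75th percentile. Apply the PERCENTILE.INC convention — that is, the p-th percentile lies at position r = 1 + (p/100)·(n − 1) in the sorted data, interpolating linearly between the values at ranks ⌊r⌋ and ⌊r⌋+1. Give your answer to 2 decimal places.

133.75

Sorted: 101, 117, 118, 119, 120, 126, 127, 136, 157, 162.
n = 10.
r = 1 + (75/100)·(10 − 1) = 1 + 6.75 = 7.75.
Rank 7 is 127 and rank 8 is 136.
Interpolate: 127 + 0.75·(136 − 127) = 127 + 0.75·9 = 133.75.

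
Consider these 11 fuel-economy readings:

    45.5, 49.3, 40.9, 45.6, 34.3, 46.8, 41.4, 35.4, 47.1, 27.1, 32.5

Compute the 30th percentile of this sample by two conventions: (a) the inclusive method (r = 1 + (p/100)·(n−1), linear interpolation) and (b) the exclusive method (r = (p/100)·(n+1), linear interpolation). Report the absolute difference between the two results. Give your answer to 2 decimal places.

0.44

Sorted: 27.1, 32.5, 34.3, 35.4, 40.9, 41.4, 45.5, 45.6, 46.8, 47.1, 49.3.
n = 11.
(a) r = 4 → value at rank 4 = 35.4.
(b) r = 3.6; between ranks 3 (34.3) and 4 (35.4): 34.96.
|35.4 − 34.96| = 0.44.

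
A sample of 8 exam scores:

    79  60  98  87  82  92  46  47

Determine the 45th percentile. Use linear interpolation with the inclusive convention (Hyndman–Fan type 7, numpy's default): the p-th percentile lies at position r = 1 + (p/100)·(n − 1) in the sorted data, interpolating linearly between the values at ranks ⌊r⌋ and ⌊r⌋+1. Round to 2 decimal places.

Sorted: 46, 47, 60, 79, 82, 87, 92, 98.
n = 8.
r = 1 + (45/100)·(8 − 1) = 1 + 3.15 = 4.15.
Rank 4 is 79 and rank 5 is 82.
Interpolate: 79 + 0.15·(82 − 79) = 79 + 0.15·3 = 79.45.

79.45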